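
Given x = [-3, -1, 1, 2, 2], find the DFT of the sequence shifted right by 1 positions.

Time shift by 1: X_shifted[k] = ω_5^(1k) · X[k]
Shifted x = [2, -3, -1, 1, 2]

DFT(x[n-1]) = [1, 1.6910+5.9309i, 2.8090+1.0368i, 2.8090-1.0368i, 1.6910-5.9309i]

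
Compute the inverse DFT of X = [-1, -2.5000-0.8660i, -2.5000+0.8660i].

x[n] = (1/3) Σ(k=0 to 2) X[k] · e^(2πikn/3)

Computing each x[n]:
x[0] = -2
x[1] = 1
x[2] = 0

x = [-2, 1, 0]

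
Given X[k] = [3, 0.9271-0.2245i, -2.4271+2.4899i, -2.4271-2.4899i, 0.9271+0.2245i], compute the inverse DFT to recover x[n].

x[n] = (1/5) Σ(k=0 to 4) X[k] · e^(2πikn/5)

Computing each x[n]:
x[0] = 0
x[1] = 1
x[2] = 1
x[3] = -1
x[4] = 2

x = [0, 1, 1, -1, 2]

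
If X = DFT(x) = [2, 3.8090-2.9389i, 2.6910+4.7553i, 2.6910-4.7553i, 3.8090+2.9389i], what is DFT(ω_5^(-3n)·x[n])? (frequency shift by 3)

Modulation property: DFT(ω_5^(-3n)·x[n]) = X[(k-3) mod 5], so circularly shift X by 3 positions.

X[k-3] = [2.6910+4.7553i, 2.6910-4.7553i, 3.8090+2.9389i, 2, 3.8090-2.9389i]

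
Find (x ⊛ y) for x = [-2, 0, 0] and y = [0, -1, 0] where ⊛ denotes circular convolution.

(x ⊛ y)[n] = Σ(m=0 to 2) x[m] · y[(n-m) mod 3]

Computing each output sample:
(x ⊛ y)[0] = 0
(x ⊛ y)[1] = 2
(x ⊛ y)[2] = 0

x ⊛ y = [0, 2, 0]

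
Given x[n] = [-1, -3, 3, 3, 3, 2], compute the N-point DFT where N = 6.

X[k] = Σ(n=0 to 5) x[n] · ω_6^(nk)
where ω_6 = e^(-2πi/6)

Computing each X[k]:
X[0] = 7
X[1] = -7.5000+4.3301i
X[2] = -0.5000+4.3301i
X[3] = 3
X[4] = -0.5000-4.3301i
X[5] = -7.5000-4.3301i

X = [7, -7.5000+4.3301i, -0.5000+4.3301i, 3, -0.5000-4.3301i, -7.5000-4.3301i]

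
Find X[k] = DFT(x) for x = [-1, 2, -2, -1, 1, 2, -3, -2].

X[k] = Σ(n=0 to 7) x[n] · ω_8^(nk)
where ω_8 = e^(-2πi/8)

Computing each X[k]:
X[0] = -4
X[1] = -2.7071-1.7071i
X[2] = 5-7i
X[3] = -1.2929+0.2929i
X[4] = -6
X[5] = -1.2929-0.2929i
X[6] = 5+7i
X[7] = -2.7071+1.7071i

X = [-4, -2.7071-1.7071i, 5-7i, -1.2929+0.2929i, -6, -1.2929-0.2929i, 5+7i, -2.7071+1.7071i]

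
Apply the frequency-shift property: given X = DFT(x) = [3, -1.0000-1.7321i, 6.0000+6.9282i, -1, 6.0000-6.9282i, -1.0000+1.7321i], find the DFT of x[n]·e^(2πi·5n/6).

Modulation property: DFT(ω_6^(-5n)·x[n]) = X[(k-5) mod 6], so circularly shift X by 5 positions.

X[k-5] = [-1.0000-1.7321i, 6.0000+6.9282i, -1, 6.0000-6.9282i, -1.0000+1.7321i, 3]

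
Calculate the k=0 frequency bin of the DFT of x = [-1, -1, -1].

X[0] = Σ(n=0 to 2) x[n] · ω_3^0 = Σ x[n]
= (-1) + (-1) + (-1)

X[0] = -3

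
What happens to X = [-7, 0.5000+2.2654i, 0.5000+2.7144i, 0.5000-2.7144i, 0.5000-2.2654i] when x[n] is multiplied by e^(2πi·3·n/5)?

Modulation property: DFT(ω_5^(-3n)·x[n]) = X[(k-3) mod 5], so circularly shift X by 3 positions.

X[k-3] = [0.5000+2.7144i, 0.5000-2.7144i, 0.5000-2.2654i, -7, 0.5000+2.2654i]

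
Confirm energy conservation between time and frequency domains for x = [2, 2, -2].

Time domain:
Σ|x[n]|² = |2|² + |2|² + |-2|² = 12.0000

Frequency domain:
(1/3)Σ|X[k]|² = (1/3)(|2|² + |2.0000-3.4641i|² + |2.0000+3.4641i|²) = (1/3)·36.0000 = 12.0000

Both sides agree, confirming Parseval's theorem.

Σ|x[n]|² = (1/N)Σ|X[k]|² = 12.0000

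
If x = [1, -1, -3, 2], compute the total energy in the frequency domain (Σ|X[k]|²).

Parseval: Σ|x[n]|² = (1/N)Σ|X[k]|², so Σ|X[k]|² = N·Σ|x[n]|² = 4·15.0000

Σ|X[k]|² = N·Σ|x[n]|² = 4·15.0000 = 60.0000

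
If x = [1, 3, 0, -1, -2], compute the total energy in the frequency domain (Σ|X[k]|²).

Parseval: Σ|x[n]|² = (1/N)Σ|X[k]|², so Σ|X[k]|² = N·Σ|x[n]|² = 5·15.0000

Σ|X[k]|² = N·Σ|x[n]|² = 5·15.0000 = 75.0000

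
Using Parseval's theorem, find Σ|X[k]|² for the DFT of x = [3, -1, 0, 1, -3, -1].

Parseval: Σ|x[n]|² = (1/N)Σ|X[k]|², so Σ|X[k]|² = N·Σ|x[n]|² = 6·21.0000

Σ|X[k]|² = N·Σ|x[n]|² = 6·21.0000 = 126.0000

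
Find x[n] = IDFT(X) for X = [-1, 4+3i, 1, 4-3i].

x[n] = (1/4) Σ(k=0 to 3) X[k] · e^(2πikn/4)

Computing each x[n]:
x[0] = 2
x[1] = -2
x[2] = -2
x[3] = 1

x = [2, -2, -2, 1]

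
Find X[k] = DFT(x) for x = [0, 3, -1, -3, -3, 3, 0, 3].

X[k] = Σ(n=0 to 7) x[n] · ω_8^(nk)
where ω_8 = e^(-2πi/8)

Computing each X[k]:
X[0] = 2
X[1] = 7.2426+5.2426i
X[2] = -2-6i
X[3] = -1.2426+3.2426i
X[4] = -10
X[5] = -1.2426-3.2426i
X[6] = -2+6i
X[7] = 7.2426-5.2426i

X = [2, 7.2426+5.2426i, -2-6i, -1.2426+3.2426i, -10, -1.2426-3.2426i, -2+6i, 7.2426-5.2426i]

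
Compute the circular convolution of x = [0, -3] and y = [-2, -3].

(x ⊛ y)[n] = Σ(m=0 to 1) x[m] · y[(n-m) mod 2]

Computing each output sample:
(x ⊛ y)[0] = 9
(x ⊛ y)[1] = 6

x ⊛ y = [9, 6]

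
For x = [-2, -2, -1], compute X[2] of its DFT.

X[2] = Σ(n=0 to 2) x[n] · ω_3^(2n) where ω_3 = e^(-2πi/3)
= (-2)·ω_3^0 + (-2)·ω_3^2 + (-1)·ω_3^4

X[2] = -0.5000-0.8660i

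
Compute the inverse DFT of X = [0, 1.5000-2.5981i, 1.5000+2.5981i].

x[n] = (1/3) Σ(k=0 to 2) X[k] · e^(2πikn/3)

Computing each x[n]:
x[0] = 1
x[1] = 1
x[2] = -2

x = [1, 1, -2]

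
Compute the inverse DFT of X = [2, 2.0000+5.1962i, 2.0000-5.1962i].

x[n] = (1/3) Σ(k=0 to 2) X[k] · e^(2πikn/3)

Computing each x[n]:
x[0] = 2
x[1] = -3
x[2] = 3

x = [2, -3, 3]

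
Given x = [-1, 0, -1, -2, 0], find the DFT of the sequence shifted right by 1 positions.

Time shift by 1: X_shifted[k] = ω_5^(1k) · X[k]
Shifted x = [0, -1, 0, -1, -2]

DFT(x[n-1]) = [-4, -0.1180-1.5388i, 2.1180+0.3633i, 2.1180-0.3633i, -0.1180+1.5388i]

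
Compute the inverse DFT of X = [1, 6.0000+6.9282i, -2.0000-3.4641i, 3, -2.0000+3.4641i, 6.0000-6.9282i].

x[n] = (1/6) Σ(k=0 to 5) X[k] · e^(2πikn/6)

Computing each x[n]:
x[0] = 2
x[1] = 0
x[2] = -3
x[3] = -3
x[4] = 3
x[5] = 2

x = [2, 0, -3, -3, 3, 2]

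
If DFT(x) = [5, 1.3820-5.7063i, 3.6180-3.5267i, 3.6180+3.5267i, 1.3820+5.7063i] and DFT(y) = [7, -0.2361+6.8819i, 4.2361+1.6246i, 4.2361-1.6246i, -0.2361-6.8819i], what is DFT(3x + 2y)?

By linearity: DFT(3x + 2y) = 3·DFT(x) + 2·DFT(y)
= 3·[5, 1.3820-5.7063i, 3.6180-3.5267i, 3.6180+3.5267i, 1.3820+5.7063i] + 2·[7, -0.2361+6.8819i, 4.2361+1.6246i, 4.2361-1.6246i, -0.2361-6.8819i]

Computing element-wise:
Z[0] = 3·(5) + 2·(7) = 29
Z[1] = 3·(1.3820-5.7063i) + 2·(-0.2361+6.8819i) = 3.6738-3.3551i
Z[2] = 3·(3.6180-3.5267i) + 2·(4.2361+1.6246i) = 19.3262-7.3309i
Z[3] = 3·(3.6180+3.5267i) + 2·(4.2361-1.6246i) = 19.3262+7.3309i
Z[4] = 3·(1.3820+5.7063i) + 2·(-0.2361-6.8819i) = 3.6738+3.3551i

DFT(3x + 2y) = 3·X + 2·Y = [29, 3.6738-3.3551i, 19.3262-7.3309i, 19.3262+7.3309i, 3.6738+3.3551i]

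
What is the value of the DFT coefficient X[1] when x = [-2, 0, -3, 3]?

X[1] = Σ(n=0 to 3) x[n] · ω_4^(1n) where ω_4 = e^(-2πi/4)
= (-2)·ω_4^0 + (0)·ω_4^1 + (-3)·ω_4^2 + (3)·ω_4^3

X[1] = 1+3i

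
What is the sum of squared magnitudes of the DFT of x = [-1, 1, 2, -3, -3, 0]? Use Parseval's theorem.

Parseval: Σ|x[n]|² = (1/N)Σ|X[k]|², so Σ|X[k]|² = N·Σ|x[n]|² = 6·24.0000

Σ|X[k]|² = N·Σ|x[n]|² = 6·24.0000 = 144.0000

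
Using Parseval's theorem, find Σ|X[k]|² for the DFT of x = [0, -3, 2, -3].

Parseval: Σ|x[n]|² = (1/N)Σ|X[k]|², so Σ|X[k]|² = N·Σ|x[n]|² = 4·22.0000

Σ|X[k]|² = N·Σ|x[n]|² = 4·22.0000 = 88.0000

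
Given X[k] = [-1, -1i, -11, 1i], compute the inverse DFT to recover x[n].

x[n] = (1/4) Σ(k=0 to 3) X[k] · e^(2πikn/4)

Computing each x[n]:
x[0] = -3
x[1] = 3
x[2] = -3
x[3] = 2

x = [-3, 3, -3, 2]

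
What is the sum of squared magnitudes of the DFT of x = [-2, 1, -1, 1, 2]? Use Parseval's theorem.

Parseval: Σ|x[n]|² = (1/N)Σ|X[k]|², so Σ|X[k]|² = N·Σ|x[n]|² = 5·11.0000

Σ|X[k]|² = N·Σ|x[n]|² = 5·11.0000 = 55.0000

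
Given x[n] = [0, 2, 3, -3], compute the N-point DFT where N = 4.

X[k] = Σ(n=0 to 3) x[n] · ω_4^(nk)
where ω_4 = e^(-2πi/4)

Computing each X[k]:
X[0] = 2
X[1] = -3-5i
X[2] = 4
X[3] = -3+5i

X = [2, -3-5i, 4, -3+5i]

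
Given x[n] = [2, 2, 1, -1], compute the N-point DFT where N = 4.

X[k] = Σ(n=0 to 3) x[n] · ω_4^(nk)
where ω_4 = e^(-2πi/4)

Computing each X[k]:
X[0] = 4
X[1] = 1-3i
X[2] = 2
X[3] = 1+3i

X = [4, 1-3i, 2, 1+3i]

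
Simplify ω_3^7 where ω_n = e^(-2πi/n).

Since ω_3^3 = 1, powers reduce modulo 3.
7 mod 3 = 1
So ω_3^7 = ω_3^1 = e^(-2πi·1/3)

ω_3^7 = ω_3^1 = -0.5000-0.8660i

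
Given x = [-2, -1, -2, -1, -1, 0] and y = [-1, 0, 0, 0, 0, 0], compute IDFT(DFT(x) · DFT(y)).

(x ⊛ y)[n] = Σ(m=0 to 5) x[m] · y[(n-m) mod 6]

Computing each output sample:
(x ⊛ y)[0] = 2
(x ⊛ y)[1] = 1
(x ⊛ y)[2] = 2
(x ⊛ y)[3] = 1
(x ⊛ y)[4] = 1
(x ⊛ y)[5] = 0

x ⊛ y = [2, 1, 2, 1, 1, 0]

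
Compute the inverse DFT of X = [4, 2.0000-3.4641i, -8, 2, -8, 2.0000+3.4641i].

x[n] = (1/6) Σ(k=0 to 5) X[k] · e^(2πikn/6)

Computing each x[n]:
x[0] = -1
x[1] = 3
x[2] = 3
x[3] = -3
x[4] = 1
x[5] = 1

x = [-1, 3, 3, -3, 1, 1]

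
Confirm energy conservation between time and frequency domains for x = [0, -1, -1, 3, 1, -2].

Time domain:
Σ|x[n]|² = |0|² + |-1|² + |-1|² + |3|² + |1|² + |-2|² = 16.0000

Frequency domain:
(1/6)Σ|X[k]|² = (1/6)(|0|² + |-4.5000+0.8660i|² + |4.5000-2.5981i|² + |0|² + |4.5000+2.5981i|² + |-4.5000-0.8660i|²) = (1/6)·96.0000 = 16.0000

Both sides agree, confirming Parseval's theorem.

Σ|x[n]|² = (1/N)Σ|X[k]|² = 16.0000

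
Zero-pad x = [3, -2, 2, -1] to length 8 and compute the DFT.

Original 4-point DFT: [2, 1+1i, 8, 1-1i]
Zero-padded 8-point DFT provides frequency interpolation.

DFT_8([x, 0, ...]) = [2, 2.2929+0.1213i, 1+1i, 3.7071+4.1213i, 8, 3.7071-4.1213i, 1-1i, 2.2929-0.1213i]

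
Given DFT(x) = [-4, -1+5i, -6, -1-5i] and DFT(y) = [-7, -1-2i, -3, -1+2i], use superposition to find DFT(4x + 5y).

By linearity: DFT(4x + 5y) = 4·DFT(x) + 5·DFT(y)
= 4·[-4, -1+5i, -6, -1-5i] + 5·[-7, -1-2i, -3, -1+2i]

Computing element-wise:
Z[0] = 4·(-4) + 5·(-7) = -51
Z[1] = 4·(-1+5i) + 5·(-1-2i) = -9+10i
Z[2] = 4·(-6) + 5·(-3) = -39
Z[3] = 4·(-1-5i) + 5·(-1+2i) = -9-10i

DFT(4x + 5y) = 4·X + 5·Y = [-51, -9+10i, -39, -9-10i]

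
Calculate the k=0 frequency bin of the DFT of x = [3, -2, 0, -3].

X[0] = Σ(n=0 to 3) x[n] · ω_4^0 = Σ x[n]
= (3) + (-2) + (0) + (-3)

X[0] = -2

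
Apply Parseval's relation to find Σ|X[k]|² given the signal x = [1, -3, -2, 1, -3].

Parseval: Σ|x[n]|² = (1/N)Σ|X[k]|², so Σ|X[k]|² = N·Σ|x[n]|² = 5·24.0000

Σ|X[k]|² = N·Σ|x[n]|² = 5·24.0000 = 120.0000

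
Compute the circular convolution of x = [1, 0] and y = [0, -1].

(x ⊛ y)[n] = Σ(m=0 to 1) x[m] · y[(n-m) mod 2]

Computing each output sample:
(x ⊛ y)[0] = 0
(x ⊛ y)[1] = -1

x ⊛ y = [0, -1]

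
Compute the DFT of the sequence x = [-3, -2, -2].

X[k] = Σ(n=0 to 2) x[n] · ω_3^(nk)
where ω_3 = e^(-2πi/3)

Computing each X[k]:
X[0] = -7
X[1] = -1
X[2] = -1

X = [-7, -1, -1]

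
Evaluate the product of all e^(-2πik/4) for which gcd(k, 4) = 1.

The primitive 4th roots of unity are ω_4^k for k coprime to 4: k ∈ {1, 3}
Their product equals the constant term of the cyclotomic polynomial Φ_4(x) up to sign.
For n ≥ 3, the product of all primitive nth roots of unity is 1. (For n=1 it is 1; for n=2 it is -1.)

1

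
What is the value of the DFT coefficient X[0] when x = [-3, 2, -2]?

X[0] = Σ(n=0 to 2) x[n] · ω_3^0 = Σ x[n]
= (-3) + (2) + (-2)

X[0] = -3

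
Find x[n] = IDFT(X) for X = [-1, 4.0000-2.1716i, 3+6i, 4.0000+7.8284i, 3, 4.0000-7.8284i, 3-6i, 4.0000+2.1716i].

x[n] = (1/8) Σ(k=0 to 7) X[k] · e^(2πikn/8)

Computing each x[n]:
x[0] = 3
x[1] = -3
x[2] = 2
x[3] = 0
x[4] = -1
x[5] = -1
x[6] = -3
x[7] = 2

x = [3, -3, 2, 0, -1, -1, -3, 2]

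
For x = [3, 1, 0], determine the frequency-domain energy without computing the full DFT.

Parseval: Σ|x[n]|² = (1/N)Σ|X[k]|², so Σ|X[k]|² = N·Σ|x[n]|² = 3·10.0000

Σ|X[k]|² = N·Σ|x[n]|² = 3·10.0000 = 30.0000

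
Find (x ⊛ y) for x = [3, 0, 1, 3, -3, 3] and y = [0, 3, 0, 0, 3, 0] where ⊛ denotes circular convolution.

(x ⊛ y)[n] = Σ(m=0 to 5) x[m] · y[(n-m) mod 6]

Computing each output sample:
(x ⊛ y)[0] = 12
(x ⊛ y)[1] = 18
(x ⊛ y)[2] = -9
(x ⊛ y)[3] = 12
(x ⊛ y)[4] = 18
(x ⊛ y)[5] = -9

x ⊛ y = [12, 18, -9, 12, 18, -9]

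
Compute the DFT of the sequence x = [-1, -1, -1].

X[k] = Σ(n=0 to 2) x[n] · ω_3^(nk)
where ω_3 = e^(-2πi/3)

Computing each X[k]:
X[0] = -3
X[1] = 0
X[2] = 0

X = [-3, 0, 0]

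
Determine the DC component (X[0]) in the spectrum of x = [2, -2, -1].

X[0] = Σ(n=0 to 2) x[n] · ω_3^0 = Σ x[n]
= (2) + (-2) + (-1)

X[0] = -1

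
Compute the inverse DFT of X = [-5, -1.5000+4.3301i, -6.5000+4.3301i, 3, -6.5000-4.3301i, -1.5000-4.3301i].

x[n] = (1/6) Σ(k=0 to 5) X[k] · e^(2πikn/6)

Computing each x[n]:
x[0] = -3
x[1] = -3
x[2] = 1
x[3] = -3
x[4] = 1
x[5] = 2

x = [-3, -3, 1, -3, 1, 2]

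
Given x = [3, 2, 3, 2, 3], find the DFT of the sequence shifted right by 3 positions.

Time shift by 3: X_shifted[k] = ω_5^(3k) · X[k]
Shifted x = [3, 2, 3, 3, 2]

DFT(x[n-3]) = [13, -0.6180, 1.6180, 1.6180, -0.6180]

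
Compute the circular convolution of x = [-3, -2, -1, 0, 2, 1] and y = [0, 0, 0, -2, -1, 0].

(x ⊛ y)[n] = Σ(m=0 to 5) x[m] · y[(n-m) mod 6]

Computing each output sample:
(x ⊛ y)[0] = 1
(x ⊛ y)[1] = -4
(x ⊛ y)[2] = -4
(x ⊛ y)[3] = 5
(x ⊛ y)[4] = 7
(x ⊛ y)[5] = 4

x ⊛ y = [1, -4, -4, 5, 7, 4]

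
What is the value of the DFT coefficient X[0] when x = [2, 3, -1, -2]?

X[0] = Σ(n=0 to 3) x[n] · ω_4^0 = Σ x[n]
= (2) + (3) + (-1) + (-2)

X[0] = 2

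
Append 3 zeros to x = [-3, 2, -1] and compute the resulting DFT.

Original 3-point DFT: [-2, -3.5000-2.5981i, -3.5000+2.5981i]
Zero-padded 6-point DFT provides frequency interpolation.

DFT_6([x, 0, ...]) = [-2, -1.5000-0.8660i, -3.5000-2.5981i, -6, -3.5000+2.5981i, -1.5000+0.8660i]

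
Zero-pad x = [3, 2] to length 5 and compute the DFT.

Original 2-point DFT: [5, 1]
Zero-padded 5-point DFT provides frequency interpolation.

DFT_5([x, 0, ...]) = [5, 3.6180-1.9021i, 1.3820-1.1756i, 1.3820+1.1756i, 3.6180+1.9021i]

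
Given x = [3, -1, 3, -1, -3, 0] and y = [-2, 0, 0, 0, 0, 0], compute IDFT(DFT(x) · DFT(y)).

(x ⊛ y)[n] = Σ(m=0 to 5) x[m] · y[(n-m) mod 6]

Computing each output sample:
(x ⊛ y)[0] = -6
(x ⊛ y)[1] = 2
(x ⊛ y)[2] = -6
(x ⊛ y)[3] = 2
(x ⊛ y)[4] = 6
(x ⊛ y)[5] = 0

x ⊛ y = [-6, 2, -6, 2, 6, 0]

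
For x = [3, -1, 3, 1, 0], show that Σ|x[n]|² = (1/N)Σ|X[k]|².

Time domain:
Σ|x[n]|² = |3|² + |-1|² + |3|² + |1|² + |0|² = 20.0000

Frequency domain:
(1/5)Σ|X[k]|² = (1/5)(|6|² + |-0.5451-0.2245i|² + |5.0451+2.4899i|² + |5.0451-2.4899i|² + |-0.5451+0.2245i|²) = (1/5)·100.0000 = 20.0000

Both sides agree, confirming Parseval's theorem.

Σ|x[n]|² = (1/N)Σ|X[k]|² = 20.0000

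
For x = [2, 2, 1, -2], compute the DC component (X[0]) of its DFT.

X[0] = Σ(n=0 to 3) x[n] · ω_4^0 = Σ x[n]
= (2) + (2) + (1) + (-2)

X[0] = 3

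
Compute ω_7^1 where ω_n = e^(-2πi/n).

ω_7^1 = e^(-2πi·1/7)
= cos(-2π·1/7) + i·sin(-2π·1/7)
= cos(-2π/7) + i·sin(-2π/7)

ω_7^1 = cos(-2π/7) + i·sin(-2π/7) = 0.6235-0.7818i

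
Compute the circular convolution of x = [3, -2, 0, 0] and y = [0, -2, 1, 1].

(x ⊛ y)[n] = Σ(m=0 to 3) x[m] · y[(n-m) mod 4]

Computing each output sample:
(x ⊛ y)[0] = -2
(x ⊛ y)[1] = -6
(x ⊛ y)[2] = 7
(x ⊛ y)[3] = 1

x ⊛ y = [-2, -6, 7, 1]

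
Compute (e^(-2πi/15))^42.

Since ω_15^15 = 1, powers reduce modulo 15.
42 mod 15 = 12
So ω_15^42 = ω_15^12 = e^(-2πi·12/15)

ω_15^42 = ω_15^12 = 0.3090+0.9511i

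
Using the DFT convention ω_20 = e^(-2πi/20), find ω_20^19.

ω_20^19 = e^(-2πi·19/20)
= cos(-2π·19/20) + i·sin(-2π·19/20)
= cos(-38π/20) + i·sin(-38π/20)

ω_20^19 = cos(-38π/20) + i·sin(-38π/20) = 0.9511+0.3090i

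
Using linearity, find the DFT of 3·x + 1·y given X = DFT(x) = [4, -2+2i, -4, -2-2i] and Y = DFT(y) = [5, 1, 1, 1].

By linearity: DFT(3x + 1y) = 3·DFT(x) + 1·DFT(y)
= 3·[4, -2+2i, -4, -2-2i] + 1·[5, 1, 1, 1]

Computing element-wise:
Z[0] = 3·(4) + 1·(5) = 17
Z[1] = 3·(-2+2i) + 1·(1) = -5+6i
Z[2] = 3·(-4) + 1·(1) = -11
Z[3] = 3·(-2-2i) + 1·(1) = -5-6i

DFT(3x + 1y) = 3·X + 1·Y = [17, -5+6i, -11, -5-6i]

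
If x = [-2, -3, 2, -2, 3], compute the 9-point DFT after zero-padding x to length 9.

Original 5-point DFT: [-2, -2.0000+3.3552i, -2.0000+7.3309i, -2.0000-7.3309i, -2.0000-3.3552i]
Zero-padded 9-point DFT provides frequency interpolation.

DFT_9([x, 0, ...]) = [-2, -5.7699+0.6647i, -1.1022+2.4667i, -5.0000+1.7321i, 3.8721+6.9981i, 3.8721-6.9981i, -5.0000-1.7321i, -1.1022-2.4667i, -5.7699-0.6647i]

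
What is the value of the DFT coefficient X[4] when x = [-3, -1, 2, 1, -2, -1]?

X[4] = Σ(n=0 to 5) x[n] · ω_6^(4n) where ω_6 = e^(-2πi/6)
= (-3)·ω_6^0 + (-1)·ω_6^4 + (2)·ω_6^8 + (1)·ω_6^12 + (-2)·ω_6^16 + (-1)·ω_6^20

X[4] = -1.0000-3.4641i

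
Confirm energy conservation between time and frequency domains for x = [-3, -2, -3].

Time domain:
Σ|x[n]|² = |-3|² + |-2|² + |-3|² = 22.0000

Frequency domain:
(1/3)Σ|X[k]|² = (1/3)(|-8|² + |-0.5000-0.8660i|² + |-0.5000+0.8660i|²) = (1/3)·66.0000 = 22.0000

Both sides agree, confirming Parseval's theorem.

Σ|x[n]|² = (1/N)Σ|X[k]|² = 22.0000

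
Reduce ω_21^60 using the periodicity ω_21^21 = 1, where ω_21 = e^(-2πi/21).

Since ω_21^21 = 1, powers reduce modulo 21.
60 mod 21 = 18
So ω_21^60 = ω_21^18 = e^(-2πi·18/21)

ω_21^60 = ω_21^18 = 0.6235+0.7818i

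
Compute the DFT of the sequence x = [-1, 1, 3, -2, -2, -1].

X[k] = Σ(n=0 to 5) x[n] · ω_6^(nk)
where ω_6 = e^(-2πi/6)

Computing each X[k]:
X[0] = -2
X[1] = 0.5000-6.0622i
X[2] = -3.5000+2.5981i
X[3] = 2
X[4] = -3.5000-2.5981i
X[5] = 0.5000+6.0622i

X = [-2, 0.5000-6.0622i, -3.5000+2.5981i, 2, -3.5000-2.5981i, 0.5000+6.0622i]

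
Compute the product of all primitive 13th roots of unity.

The primitive 13th roots of unity are ω_13^k for k coprime to 13: k ∈ {1, 2, 3, 4, 5, 6, 7, 8, 9, 10, 11, 12}
Their product equals the constant term of the cyclotomic polynomial Φ_13(x) up to sign.
For n ≥ 3, the product of all primitive nth roots of unity is 1. (For n=1 it is 1; for n=2 it is -1.)

1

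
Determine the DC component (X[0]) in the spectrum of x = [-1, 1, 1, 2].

X[0] = Σ(n=0 to 3) x[n] · ω_4^0 = Σ x[n]
= (-1) + (1) + (1) + (2)

X[0] = 3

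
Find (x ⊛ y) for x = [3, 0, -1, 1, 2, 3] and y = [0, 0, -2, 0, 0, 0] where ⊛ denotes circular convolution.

(x ⊛ y)[n] = Σ(m=0 to 5) x[m] · y[(n-m) mod 6]

Computing each output sample:
(x ⊛ y)[0] = -4
(x ⊛ y)[1] = -6
(x ⊛ y)[2] = -6
(x ⊛ y)[3] = 0
(x ⊛ y)[4] = 2
(x ⊛ y)[5] = -2

x ⊛ y = [-4, -6, -6, 0, 2, -2]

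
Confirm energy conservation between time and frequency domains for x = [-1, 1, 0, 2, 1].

Time domain:
Σ|x[n]|² = |-1|² + |1|² + |0|² + |2|² + |1|² = 7.0000

Frequency domain:
(1/5)Σ|X[k]|² = (1/5)(|3|² + |-2.0000+1.1756i|² + |-2.0000-1.9021i|² + |-2.0000+1.9021i|² + |-2.0000-1.1756i|²) = (1/5)·35.0000 = 7.0000

Both sides agree, confirming Parseval's theorem.

Σ|x[n]|² = (1/N)Σ|X[k]|² = 7.0000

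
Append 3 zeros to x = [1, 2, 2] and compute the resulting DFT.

Original 3-point DFT: [5, -1, -1]
Zero-padded 6-point DFT provides frequency interpolation.

DFT_6([x, 0, ...]) = [5, 1.0000-3.4641i, -1, 1, -1, 1.0000+3.4641i]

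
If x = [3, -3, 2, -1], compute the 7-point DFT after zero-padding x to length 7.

Original 4-point DFT: [1, 1+2i, 9, 1-2i]
Zero-padded 7-point DFT provides frequency interpolation.

DFT_7([x, 0, ...]) = [1, 1.5855+0.8295i, 1.2421+3.0107i, 7.1724+3.8402i, 7.1724-3.8402i, 1.2421-3.0107i, 1.5855-0.8295i]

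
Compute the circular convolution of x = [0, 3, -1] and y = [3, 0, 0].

(x ⊛ y)[n] = Σ(m=0 to 2) x[m] · y[(n-m) mod 3]

Computing each output sample:
(x ⊛ y)[0] = 0
(x ⊛ y)[1] = 9
(x ⊛ y)[2] = -3

x ⊛ y = [0, 9, -3]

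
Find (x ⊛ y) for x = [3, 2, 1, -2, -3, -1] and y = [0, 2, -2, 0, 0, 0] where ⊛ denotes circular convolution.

(x ⊛ y)[n] = Σ(m=0 to 5) x[m] · y[(n-m) mod 6]

Computing each output sample:
(x ⊛ y)[0] = 4
(x ⊛ y)[1] = 8
(x ⊛ y)[2] = -2
(x ⊛ y)[3] = -2
(x ⊛ y)[4] = -6
(x ⊛ y)[5] = -2

x ⊛ y = [4, 8, -2, -2, -6, -2]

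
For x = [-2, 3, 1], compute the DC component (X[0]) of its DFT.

X[0] = Σ(n=0 to 2) x[n] · ω_3^0 = Σ x[n]
= (-2) + (3) + (1)

X[0] = 2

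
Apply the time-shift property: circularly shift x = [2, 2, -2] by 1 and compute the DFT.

Time shift by 1: X_shifted[k] = ω_3^(1k) · X[k]
Shifted x = [-2, 2, 2]

DFT(x[n-1]) = [2, -4, -4]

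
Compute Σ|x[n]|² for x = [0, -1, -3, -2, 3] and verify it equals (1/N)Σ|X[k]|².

Time domain:
Σ|x[n]|² = |0|² + |-1|² + |-3|² + |-2|² + |3|² = 23.0000

Frequency domain:
(1/5)Σ|X[k]|² = (1/5)(|-3|² + |4.6631+4.3920i|² + |-3.1631+1.4001i|² + |-3.1631-1.4001i|² + |4.6631-4.3920i|²) = (1/5)·115.0000 = 23.0000

Both sides agree, confirming Parseval's theorem.

Σ|x[n]|² = (1/N)Σ|X[k]|² = 23.0000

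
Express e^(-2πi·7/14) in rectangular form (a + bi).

ω_14^7 = e^(-2πi·7/14)
= cos(-2π·7/14) + i·sin(-2π·7/14)
= cos(-14π/14) + i·sin(-14π/14)

ω_14^7 = cos(-14π/14) + i·sin(-14π/14) = -1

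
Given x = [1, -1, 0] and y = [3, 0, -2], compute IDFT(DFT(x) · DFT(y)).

(x ⊛ y)[n] = Σ(m=0 to 2) x[m] · y[(n-m) mod 3]

Computing each output sample:
(x ⊛ y)[0] = 5
(x ⊛ y)[1] = -3
(x ⊛ y)[2] = -2

x ⊛ y = [5, -3, -2]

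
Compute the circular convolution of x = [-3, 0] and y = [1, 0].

(x ⊛ y)[n] = Σ(m=0 to 1) x[m] · y[(n-m) mod 2]

Computing each output sample:
(x ⊛ y)[0] = -3
(x ⊛ y)[1] = 0

x ⊛ y = [-3, 0]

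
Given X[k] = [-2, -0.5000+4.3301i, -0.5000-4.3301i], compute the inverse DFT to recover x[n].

x[n] = (1/3) Σ(k=0 to 2) X[k] · e^(2πikn/3)

Computing each x[n]:
x[0] = -1
x[1] = -3
x[2] = 2

x = [-1, -3, 2]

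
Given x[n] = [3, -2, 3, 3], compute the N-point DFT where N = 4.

X[k] = Σ(n=0 to 3) x[n] · ω_4^(nk)
where ω_4 = e^(-2πi/4)

Computing each X[k]:
X[0] = 7
X[1] = 5i
X[2] = 5
X[3] = -5i

X = [7, 5i, 5, -5i]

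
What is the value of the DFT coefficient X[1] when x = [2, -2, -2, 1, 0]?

X[1] = Σ(n=0 to 4) x[n] · ω_5^(1n) where ω_5 = e^(-2πi/5)
= (2)·ω_5^0 + (-2)·ω_5^1 + (-2)·ω_5^2 + (1)·ω_5^3 + (0)·ω_5^4

X[1] = 2.1910+3.6655i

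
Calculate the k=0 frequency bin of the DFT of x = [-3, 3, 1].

X[0] = Σ(n=0 to 2) x[n] · ω_3^0 = Σ x[n]
= (-3) + (3) + (1)

X[0] = 1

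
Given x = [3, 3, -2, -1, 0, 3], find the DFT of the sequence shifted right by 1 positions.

Time shift by 1: X_shifted[k] = ω_6^(1k) · X[k]
Shifted x = [3, 3, 3, -2, -1, 0]

DFT(x[n-1]) = [6, 5.5000-6.0622i, -1.5000+0.8660i, 4, -1.5000-0.8660i, 5.5000+6.0622i]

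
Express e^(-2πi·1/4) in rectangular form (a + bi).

ω_4^1 = e^(-2πi·1/4)
= cos(-2π·1/4) + i·sin(-2π·1/4)
= cos(-2π/4) + i·sin(-2π/4)

ω_4^1 = cos(-2π/4) + i·sin(-2π/4) = -1i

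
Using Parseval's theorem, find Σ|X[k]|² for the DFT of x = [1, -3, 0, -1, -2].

Parseval: Σ|x[n]|² = (1/N)Σ|X[k]|², so Σ|X[k]|² = N·Σ|x[n]|² = 5·15.0000

Σ|X[k]|² = N·Σ|x[n]|² = 5·15.0000 = 75.0000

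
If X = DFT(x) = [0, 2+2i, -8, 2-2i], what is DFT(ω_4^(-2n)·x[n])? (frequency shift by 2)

Modulation property: DFT(ω_4^(-2n)·x[n]) = X[(k-2) mod 4], so circularly shift X by 2 positions.

X[k-2] = [-8, 2-2i, 0, 2+2i]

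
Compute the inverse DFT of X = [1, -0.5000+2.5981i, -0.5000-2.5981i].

x[n] = (1/3) Σ(k=0 to 2) X[k] · e^(2πikn/3)

Computing each x[n]:
x[0] = 0
x[1] = -1
x[2] = 2

x = [0, -1, 2]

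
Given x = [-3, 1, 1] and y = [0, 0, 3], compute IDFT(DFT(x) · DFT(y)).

(x ⊛ y)[n] = Σ(m=0 to 2) x[m] · y[(n-m) mod 3]

Computing each output sample:
(x ⊛ y)[0] = 3
(x ⊛ y)[1] = 3
(x ⊛ y)[2] = -9

x ⊛ y = [3, 3, -9]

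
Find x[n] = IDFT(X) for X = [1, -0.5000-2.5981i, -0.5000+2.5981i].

x[n] = (1/3) Σ(k=0 to 2) X[k] · e^(2πikn/3)

Computing each x[n]:
x[0] = 0
x[1] = 2
x[2] = -1

x = [0, 2, -1]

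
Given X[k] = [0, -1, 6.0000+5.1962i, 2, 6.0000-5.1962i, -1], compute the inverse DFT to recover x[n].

x[n] = (1/6) Σ(k=0 to 5) X[k] · e^(2πikn/6)

Computing each x[n]:
x[0] = 2
x[1] = -3
x[2] = 1
x[3] = 2
x[4] = -2
x[5] = 0

x = [2, -3, 1, 2, -2, 0]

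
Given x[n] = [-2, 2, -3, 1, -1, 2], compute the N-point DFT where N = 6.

X[k] = Σ(n=0 to 5) x[n] · ω_6^(nk)
where ω_6 = e^(-2πi/6)

Computing each X[k]:
X[0] = -1
X[1] = 1.0000+1.7321i
X[2] = -1.0000-1.7321i
X[3] = -11
X[4] = -1.0000+1.7321i
X[5] = 1.0000-1.7321i

X = [-1, 1.0000+1.7321i, -1.0000-1.7321i, -11, -1.0000+1.7321i, 1.0000-1.7321i]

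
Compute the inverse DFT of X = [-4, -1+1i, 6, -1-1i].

x[n] = (1/4) Σ(k=0 to 3) X[k] · e^(2πikn/4)

Computing each x[n]:
x[0] = 0
x[1] = -3
x[2] = 1
x[3] = -2

x = [0, -3, 1, -2]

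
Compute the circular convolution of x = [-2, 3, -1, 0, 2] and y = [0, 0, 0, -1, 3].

(x ⊛ y)[n] = Σ(m=0 to 4) x[m] · y[(n-m) mod 5]

Computing each output sample:
(x ⊛ y)[0] = 10
(x ⊛ y)[1] = -3
(x ⊛ y)[2] = -2
(x ⊛ y)[3] = 8
(x ⊛ y)[4] = -9

x ⊛ y = [10, -3, -2, 8, -9]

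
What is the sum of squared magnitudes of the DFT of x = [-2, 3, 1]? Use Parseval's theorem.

Parseval: Σ|x[n]|² = (1/N)Σ|X[k]|², so Σ|X[k]|² = N·Σ|x[n]|² = 3·14.0000

Σ|X[k]|² = N·Σ|x[n]|² = 3·14.0000 = 42.0000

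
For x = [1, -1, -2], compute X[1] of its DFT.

X[1] = Σ(n=0 to 2) x[n] · ω_3^(1n) where ω_3 = e^(-2πi/3)
= (1)·ω_3^0 + (-1)·ω_3^1 + (-2)·ω_3^2

X[1] = 2.5000-0.8660i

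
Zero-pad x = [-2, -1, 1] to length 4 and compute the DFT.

Original 3-point DFT: [-2, -2.0000+1.7321i, -2.0000-1.7321i]
Zero-padded 4-point DFT provides frequency interpolation.

DFT_4([x, 0, ...]) = [-2, -3+1i, 0, -3-1i]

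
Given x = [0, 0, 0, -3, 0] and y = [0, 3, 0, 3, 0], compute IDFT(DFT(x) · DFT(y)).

(x ⊛ y)[n] = Σ(m=0 to 4) x[m] · y[(n-m) mod 5]

Computing each output sample:
(x ⊛ y)[0] = 0
(x ⊛ y)[1] = -9
(x ⊛ y)[2] = 0
(x ⊛ y)[3] = 0
(x ⊛ y)[4] = -9

x ⊛ y = [0, -9, 0, 0, -9]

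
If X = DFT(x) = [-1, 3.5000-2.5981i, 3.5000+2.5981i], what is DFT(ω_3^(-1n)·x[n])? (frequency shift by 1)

Modulation property: DFT(ω_3^(-1n)·x[n]) = X[(k-1) mod 3], so circularly shift X by 1 positions.

X[k-1] = [3.5000+2.5981i, -1, 3.5000-2.5981i]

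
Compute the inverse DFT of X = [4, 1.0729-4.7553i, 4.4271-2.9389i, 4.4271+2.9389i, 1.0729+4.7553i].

x[n] = (1/5) Σ(k=0 to 4) X[k] · e^(2πikn/5)

Computing each x[n]:
x[0] = 3
x[1] = 2
x[2] = 1
x[3] = 1
x[4] = -3

x = [3, 2, 1, 1, -3]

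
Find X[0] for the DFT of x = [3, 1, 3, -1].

X[0] = Σ(n=0 to 3) x[n] · ω_4^0 = Σ x[n]
= (3) + (1) + (3) + (-1)

X[0] = 6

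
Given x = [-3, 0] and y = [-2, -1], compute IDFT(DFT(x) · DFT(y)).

(x ⊛ y)[n] = Σ(m=0 to 1) x[m] · y[(n-m) mod 2]

Computing each output sample:
(x ⊛ y)[0] = 6
(x ⊛ y)[1] = 3

x ⊛ y = [6, 3]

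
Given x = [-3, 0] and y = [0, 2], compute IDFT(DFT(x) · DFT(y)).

(x ⊛ y)[n] = Σ(m=0 to 1) x[m] · y[(n-m) mod 2]

Computing each output sample:
(x ⊛ y)[0] = 0
(x ⊛ y)[1] = -6

x ⊛ y = [0, -6]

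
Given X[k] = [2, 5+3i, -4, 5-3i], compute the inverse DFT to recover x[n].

x[n] = (1/4) Σ(k=0 to 3) X[k] · e^(2πikn/4)

Computing each x[n]:
x[0] = 2
x[1] = 0
x[2] = -3
x[3] = 3

x = [2, 0, -3, 3]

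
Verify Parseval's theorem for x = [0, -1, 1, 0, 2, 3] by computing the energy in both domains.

Time domain:
Σ|x[n]|² = |0|² + |-1|² + |1|² + |0|² + |2|² + |3|² = 15.0000

Frequency domain:
(1/6)Σ|X[k]|² = (1/6)(|5|² + |-0.5000+4.3301i|² + |-2.5000+2.5981i|² + |1|² + |-2.5000-2.5981i|² + |-0.5000-4.3301i|²) = (1/6)·90.0000 = 15.0000

Both sides agree, confirming Parseval's theorem.

Σ|x[n]|² = (1/N)Σ|X[k]|² = 15.0000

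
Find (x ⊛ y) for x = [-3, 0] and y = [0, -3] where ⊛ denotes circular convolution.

(x ⊛ y)[n] = Σ(m=0 to 1) x[m] · y[(n-m) mod 2]

Computing each output sample:
(x ⊛ y)[0] = 0
(x ⊛ y)[1] = 9

x ⊛ y = [0, 9]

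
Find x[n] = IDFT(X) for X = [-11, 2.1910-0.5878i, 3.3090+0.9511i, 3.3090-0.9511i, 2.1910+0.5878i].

x[n] = (1/5) Σ(k=0 to 4) X[k] · e^(2πikn/5)

Computing each x[n]:
x[0] = 0
x[1] = -3
x[2] = -2
x[3] = -3
x[4] = -3

x = [0, -3, -2, -3, -3]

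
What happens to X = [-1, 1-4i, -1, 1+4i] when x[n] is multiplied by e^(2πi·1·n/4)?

Modulation property: DFT(ω_4^(-1n)·x[n]) = X[(k-1) mod 4], so circularly shift X by 1 positions.

X[k-1] = [1+4i, -1, 1-4i, -1]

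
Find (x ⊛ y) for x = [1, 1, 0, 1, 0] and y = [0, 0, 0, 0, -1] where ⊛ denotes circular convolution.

(x ⊛ y)[n] = Σ(m=0 to 4) x[m] · y[(n-m) mod 5]

Computing each output sample:
(x ⊛ y)[0] = -1
(x ⊛ y)[1] = 0
(x ⊛ y)[2] = -1
(x ⊛ y)[3] = 0
(x ⊛ y)[4] = -1

x ⊛ y = [-1, 0, -1, 0, -1]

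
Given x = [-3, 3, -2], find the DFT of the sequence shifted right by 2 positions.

Time shift by 2: X_shifted[k] = ω_3^(2k) · X[k]
Shifted x = [3, -2, -3]

DFT(x[n-2]) = [-2, 5.5000-0.8660i, 5.5000+0.8660i]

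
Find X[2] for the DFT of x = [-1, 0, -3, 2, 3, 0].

X[2] = Σ(n=0 to 5) x[n] · ω_6^(2n) where ω_6 = e^(-2πi/6)
= (-1)·ω_6^0 + (0)·ω_6^2 + (-3)·ω_6^4 + (2)·ω_6^6 + (3)·ω_6^8 + (0)·ω_6^10

X[2] = 1.0000-5.1962i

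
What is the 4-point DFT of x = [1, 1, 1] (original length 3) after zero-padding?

Original 3-point DFT: [3, 0, 0]
Zero-padded 4-point DFT provides frequency interpolation.

DFT_4([x, 0, ...]) = [3, -1i, 1, 1i]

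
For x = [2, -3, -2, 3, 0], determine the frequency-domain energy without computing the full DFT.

Parseval: Σ|x[n]|² = (1/N)Σ|X[k]|², so Σ|X[k]|² = N·Σ|x[n]|² = 5·26.0000

Σ|X[k]|² = N·Σ|x[n]|² = 5·26.0000 = 130.0000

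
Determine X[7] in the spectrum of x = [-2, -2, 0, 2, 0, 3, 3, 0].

X[7] = Σ(n=0 to 7) x[n] · ω_8^(7n) where ω_8 = e^(-2πi/8)
= (-2)·ω_8^0 + (-2)·ω_8^7 + (0)·ω_8^14 + (2)·ω_8^21 + (0)·ω_8^28 + (3)·ω_8^35 + (3)·ω_8^42 + (0)·ω_8^49

X[7] = -6.9497-5.1213i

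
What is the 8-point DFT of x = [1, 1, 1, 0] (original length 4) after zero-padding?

Original 4-point DFT: [3, -1i, 1, 1i]
Zero-padded 8-point DFT provides frequency interpolation.

DFT_8([x, 0, ...]) = [3, 1.7071-1.7071i, -1i, 0.2929+0.2929i, 1, 0.2929-0.2929i, 1i, 1.7071+1.7071i]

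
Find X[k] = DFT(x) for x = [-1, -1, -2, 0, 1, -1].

X[k] = Σ(n=0 to 5) x[n] · ω_6^(nk)
where ω_6 = e^(-2πi/6)

Computing each X[k]:
X[0] = -4
X[1] = -1.5000+2.5981i
X[2] = 0.5000-2.5981i
X[3] = 0
X[4] = 0.5000+2.5981i
X[5] = -1.5000-2.5981i

X = [-4, -1.5000+2.5981i, 0.5000-2.5981i, 0, 0.5000+2.5981i, -1.5000-2.5981i]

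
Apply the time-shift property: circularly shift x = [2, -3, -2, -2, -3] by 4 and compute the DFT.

Time shift by 4: X_shifted[k] = ω_5^(4k) · X[k]
Shifted x = [-3, -2, -2, -3, 2]

DFT(x[n-4]) = [-8, 1.0451+3.2164i, -4.5451+3.3022i, -4.5451-3.3022i, 1.0451-3.2164i]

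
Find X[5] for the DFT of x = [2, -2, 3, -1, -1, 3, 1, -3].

X[5] = Σ(n=0 to 7) x[n] · ω_8^(5n) where ω_8 = e^(-2πi/8)
= (2)·ω_8^0 + (-2)·ω_8^5 + (3)·ω_8^10 + (-1)·ω_8^15 + (-1)·ω_8^20 + (3)·ω_8^25 + (1)·ω_8^30 + (-3)·ω_8^35

X[5] = 7.9497-4.1213i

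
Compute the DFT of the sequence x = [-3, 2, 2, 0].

X[k] = Σ(n=0 to 3) x[n] · ω_4^(nk)
where ω_4 = e^(-2πi/4)

Computing each X[k]:
X[0] = 1
X[1] = -5-2i
X[2] = -3
X[3] = -5+2i

X = [1, -5-2i, -3, -5+2i]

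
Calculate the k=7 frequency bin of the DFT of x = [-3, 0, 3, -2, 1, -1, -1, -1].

X[7] = Σ(n=0 to 7) x[n] · ω_8^(7n) where ω_8 = e^(-2πi/8)
= (-3)·ω_8^0 + (0)·ω_8^7 + (3)·ω_8^14 + (-2)·ω_8^21 + (1)·ω_8^28 + (-1)·ω_8^35 + (-1)·ω_8^42 + (-1)·ω_8^49

X[7] = -2.5858+4.0000i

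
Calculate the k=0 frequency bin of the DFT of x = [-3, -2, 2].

X[0] = Σ(n=0 to 2) x[n] · ω_3^0 = Σ x[n]
= (-3) + (-2) + (2)

X[0] = -3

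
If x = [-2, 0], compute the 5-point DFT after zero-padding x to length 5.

Original 2-point DFT: [-2, -2]
Zero-padded 5-point DFT provides frequency interpolation.

DFT_5([x, 0, ...]) = [-2, -2, -2, -2, -2]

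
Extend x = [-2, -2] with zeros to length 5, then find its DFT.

Original 2-point DFT: [-4, 0]
Zero-padded 5-point DFT provides frequency interpolation.

DFT_5([x, 0, ...]) = [-4, -2.6180+1.9021i, -0.3820+1.1756i, -0.3820-1.1756i, -2.6180-1.9021i]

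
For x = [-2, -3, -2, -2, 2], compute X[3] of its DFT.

X[3] = Σ(n=0 to 4) x[n] · ω_5^(3n) where ω_5 = e^(-2πi/5)
= (-2)·ω_5^0 + (-3)·ω_5^3 + (-2)·ω_5^6 + (-2)·ω_5^9 + (2)·ω_5^12

X[3] = -2.4271-2.9389i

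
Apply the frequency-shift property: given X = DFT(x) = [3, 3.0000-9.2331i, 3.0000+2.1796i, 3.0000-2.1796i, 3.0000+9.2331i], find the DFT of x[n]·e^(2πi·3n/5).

Modulation property: DFT(ω_5^(-3n)·x[n]) = X[(k-3) mod 5], so circularly shift X by 3 positions.

X[k-3] = [3.0000+2.1796i, 3.0000-2.1796i, 3.0000+9.2331i, 3, 3.0000-9.2331i]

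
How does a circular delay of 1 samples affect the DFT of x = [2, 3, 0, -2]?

Time shift by 1: X_shifted[k] = ω_4^(1k) · X[k]
Shifted x = [-2, 2, 3, 0]

DFT(x[n-1]) = [3, -5-2i, -1, -5+2i]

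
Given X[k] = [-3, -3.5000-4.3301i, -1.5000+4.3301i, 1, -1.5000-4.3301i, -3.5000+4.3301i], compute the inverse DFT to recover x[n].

x[n] = (1/6) Σ(k=0 to 5) X[k] · e^(2πikn/6)

Computing each x[n]:
x[0] = -2
x[1] = -1
x[2] = 3
x[3] = 0
x[4] = -2
x[5] = -1

x = [-2, -1, 3, 0, -2, -1]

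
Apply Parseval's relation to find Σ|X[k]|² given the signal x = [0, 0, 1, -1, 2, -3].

Parseval: Σ|x[n]|² = (1/N)Σ|X[k]|², so Σ|X[k]|² = N·Σ|x[n]|² = 6·15.0000

Σ|X[k]|² = N·Σ|x[n]|² = 6·15.0000 = 90.0000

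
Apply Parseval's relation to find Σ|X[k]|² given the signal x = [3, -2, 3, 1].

Parseval: Σ|x[n]|² = (1/N)Σ|X[k]|², so Σ|X[k]|² = N·Σ|x[n]|² = 4·23.0000

Σ|X[k]|² = N·Σ|x[n]|² = 4·23.0000 = 92.0000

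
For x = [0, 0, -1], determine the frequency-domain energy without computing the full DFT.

Parseval: Σ|x[n]|² = (1/N)Σ|X[k]|², so Σ|X[k]|² = N·Σ|x[n]|² = 3·1.0000

Σ|X[k]|² = N·Σ|x[n]|² = 3·1.0000 = 3.0000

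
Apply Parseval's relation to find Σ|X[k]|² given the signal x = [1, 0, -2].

Parseval: Σ|x[n]|² = (1/N)Σ|X[k]|², so Σ|X[k]|² = N·Σ|x[n]|² = 3·5.0000

Σ|X[k]|² = N·Σ|x[n]|² = 3·5.0000 = 15.0000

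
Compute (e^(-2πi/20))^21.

Since ω_20^20 = 1, powers reduce modulo 20.
21 mod 20 = 1
So ω_20^21 = ω_20^1 = e^(-2πi·1/20)

ω_20^21 = ω_20^1 = 0.9511-0.3090i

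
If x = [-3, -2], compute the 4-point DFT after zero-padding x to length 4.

Original 2-point DFT: [-5, -1]
Zero-padded 4-point DFT provides frequency interpolation.

DFT_4([x, 0, ...]) = [-5, -3+2i, -1, -3-2i]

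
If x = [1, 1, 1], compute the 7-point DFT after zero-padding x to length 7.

Original 3-point DFT: [3, 0, 0]
Zero-padded 7-point DFT provides frequency interpolation.

DFT_7([x, 0, ...]) = [3, 1.4010-1.7568i, -0.1235-0.5410i, 0.7225+0.3479i, 0.7225-0.3479i, -0.1235+0.5410i, 1.4010+1.7568i]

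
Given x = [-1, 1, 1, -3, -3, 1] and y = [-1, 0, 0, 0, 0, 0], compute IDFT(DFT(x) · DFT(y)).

(x ⊛ y)[n] = Σ(m=0 to 5) x[m] · y[(n-m) mod 6]

Computing each output sample:
(x ⊛ y)[0] = 1
(x ⊛ y)[1] = -1
(x ⊛ y)[2] = -1
(x ⊛ y)[3] = 3
(x ⊛ y)[4] = 3
(x ⊛ y)[5] = -1

x ⊛ y = [1, -1, -1, 3, 3, -1]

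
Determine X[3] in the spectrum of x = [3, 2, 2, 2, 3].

X[3] = Σ(n=0 to 4) x[n] · ω_5^(3n) where ω_5 = e^(-2πi/5)
= (3)·ω_5^0 + (2)·ω_5^3 + (2)·ω_5^6 + (2)·ω_5^9 + (3)·ω_5^12

X[3] = 0.1910-0.5878i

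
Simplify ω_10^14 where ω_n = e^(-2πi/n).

Since ω_10^10 = 1, powers reduce modulo 10.
14 mod 10 = 4
So ω_10^14 = ω_10^4 = e^(-2πi·4/10)

ω_10^14 = ω_10^4 = -0.8090-0.5878i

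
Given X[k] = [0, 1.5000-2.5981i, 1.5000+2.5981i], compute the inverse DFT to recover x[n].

x[n] = (1/3) Σ(k=0 to 2) X[k] · e^(2πikn/3)

Computing each x[n]:
x[0] = 1
x[1] = 1
x[2] = -2

x = [1, 1, -2]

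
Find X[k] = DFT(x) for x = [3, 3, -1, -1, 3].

X[k] = Σ(n=0 to 4) x[n] · ω_5^(nk)
where ω_5 = e^(-2πi/5)

Computing each X[k]:
X[0] = 7
X[1] = 6.4721
X[2] = -2.4721
X[3] = -2.4721
X[4] = 6.4721

X = [7, 6.4721, -2.4721, -2.4721, 6.4721]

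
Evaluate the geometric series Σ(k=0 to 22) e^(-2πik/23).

Sum of all nth roots of unity equals 0 for n > 1 (geometric series with r ≠ 1).

0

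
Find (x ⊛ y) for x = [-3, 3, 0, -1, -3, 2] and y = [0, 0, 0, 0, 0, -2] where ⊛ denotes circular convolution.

(x ⊛ y)[n] = Σ(m=0 to 5) x[m] · y[(n-m) mod 6]

Computing each output sample:
(x ⊛ y)[0] = -6
(x ⊛ y)[1] = 0
(x ⊛ y)[2] = 2
(x ⊛ y)[3] = 6
(x ⊛ y)[4] = -4
(x ⊛ y)[5] = 6

x ⊛ y = [-6, 0, 2, 6, -4, 6]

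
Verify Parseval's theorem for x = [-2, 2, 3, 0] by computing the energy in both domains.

Time domain:
Σ|x[n]|² = |-2|² + |2|² + |3|² + |0|² = 17.0000

Frequency domain:
(1/4)Σ|X[k]|² = (1/4)(|3|² + |-5-2i|² + |-1|² + |-5+2i|²) = (1/4)·68.0000 = 17.0000

Both sides agree, confirming Parseval's theorem.

Σ|x[n]|² = (1/N)Σ|X[k]|² = 17.0000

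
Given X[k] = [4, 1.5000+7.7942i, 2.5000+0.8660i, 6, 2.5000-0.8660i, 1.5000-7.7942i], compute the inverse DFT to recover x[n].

x[n] = (1/6) Σ(k=0 to 5) X[k] · e^(2πikn/6)

Computing each x[n]:
x[0] = 3
x[1] = -3
x[2] = -1
x[3] = 0
x[4] = 3
x[5] = 2

x = [3, -3, -1, 0, 3, 2]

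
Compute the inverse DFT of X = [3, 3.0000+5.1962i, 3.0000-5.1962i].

x[n] = (1/3) Σ(k=0 to 2) X[k] · e^(2πikn/3)

Computing each x[n]:
x[0] = 3
x[1] = -3
x[2] = 3

x = [3, -3, 3]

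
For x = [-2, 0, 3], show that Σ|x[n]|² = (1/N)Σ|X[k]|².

Time domain:
Σ|x[n]|² = |-2|² + |0|² + |3|² = 13.0000

Frequency domain:
(1/3)Σ|X[k]|² = (1/3)(|1|² + |-3.5000+2.5981i|² + |-3.5000-2.5981i|²) = (1/3)·39.0000 = 13.0000

Both sides agree, confirming Parseval's theorem.

Σ|x[n]|² = (1/N)Σ|X[k]|² = 13.0000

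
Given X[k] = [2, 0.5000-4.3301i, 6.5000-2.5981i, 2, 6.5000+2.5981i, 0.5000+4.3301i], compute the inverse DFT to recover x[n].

x[n] = (1/6) Σ(k=0 to 5) X[k] · e^(2πikn/6)

Computing each x[n]:
x[0] = 3
x[1] = 1
x[2] = 0
x[3] = 2
x[4] = -1
x[5] = -3

x = [3, 1, 0, 2, -1, -3]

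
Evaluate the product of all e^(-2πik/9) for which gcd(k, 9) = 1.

The primitive 9th roots of unity are ω_9^k for k coprime to 9: k ∈ {1, 2, 4, 5, 7, 8}
Their product equals the constant term of the cyclotomic polynomial Φ_9(x) up to sign.
For n ≥ 3, the product of all primitive nth roots of unity is 1. (For n=1 it is 1; for n=2 it is -1.)

1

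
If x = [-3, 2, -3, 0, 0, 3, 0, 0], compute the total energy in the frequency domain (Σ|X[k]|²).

Parseval: Σ|x[n]|² = (1/N)Σ|X[k]|², so Σ|X[k]|² = N·Σ|x[n]|² = 8·31.0000

Σ|X[k]|² = N·Σ|x[n]|² = 8·31.0000 = 248.0000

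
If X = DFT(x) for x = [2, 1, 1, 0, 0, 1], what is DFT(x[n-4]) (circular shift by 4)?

Time shift by 4: X_shifted[k] = ω_6^(4k) · X[k]
Shifted x = [1, 0, 0, 1, 2, 1]

DFT(x[n-4]) = [5, -0.5000+2.5981i, 0.5000-0.8660i, 1, 0.5000+0.8660i, -0.5000-2.5981i]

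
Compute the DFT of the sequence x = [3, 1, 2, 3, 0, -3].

X[k] = Σ(n=0 to 5) x[n] · ω_6^(nk)
where ω_6 = e^(-2πi/6)

Computing each X[k]:
X[0] = 6
X[1] = -2.0000-5.1962i
X[2] = 6.0000-1.7321i
X[3] = 4
X[4] = 6.0000+1.7321i
X[5] = -2.0000+5.1962i

X = [6, -2.0000-5.1962i, 6.0000-1.7321i, 4, 6.0000+1.7321i, -2.0000+5.1962i]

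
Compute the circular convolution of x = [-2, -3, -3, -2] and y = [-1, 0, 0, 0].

(x ⊛ y)[n] = Σ(m=0 to 3) x[m] · y[(n-m) mod 4]

Computing each output sample:
(x ⊛ y)[0] = 2
(x ⊛ y)[1] = 3
(x ⊛ y)[2] = 3
(x ⊛ y)[3] = 2

x ⊛ y = [2, 3, 3, 2]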